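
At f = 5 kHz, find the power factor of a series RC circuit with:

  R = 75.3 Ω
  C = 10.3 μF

Step 1 — Angular frequency: ω = 2π·f = 2π·5000 = 3.142e+04 rad/s.
Step 2 — Component impedances:
  R: Z = R = 75.3 Ω
  C: Z = 1/(jωC) = -j/(ω·C) = 0 - j3.09 Ω
Step 3 — Series combination: Z_total = R + C = 75.3 - j3.09 Ω = 75.36∠-2.4° Ω.
Step 4 — Power factor: PF = cos(φ) = Re(Z)/|Z| = 75.3/75.36 = 0.9992.
Step 5 — Type: Im(Z) = -3.09 ⇒ leading (phase φ = -2.4°).

PF = 0.9992 (leading, φ = -2.4°)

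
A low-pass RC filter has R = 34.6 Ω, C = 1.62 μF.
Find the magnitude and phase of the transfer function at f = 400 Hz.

Step 1 — Angular frequency: ω = 2π·400 = 2513 rad/s.
Step 2 — Transfer function: H(jω) = 1/(1 + jωRC).
Step 3 — Denominator: 1 + jωRC = 1 + j·2513·34.6·1.62e-06 = 1 + j0.1409.
Step 4 — H = 0.9805 - j0.1381.
Step 5 — Magnitude: |H| = 0.9902 (-0.1 dB); phase: φ = -8.0°.

|H| = 0.9902 (-0.1 dB), φ = -8.0°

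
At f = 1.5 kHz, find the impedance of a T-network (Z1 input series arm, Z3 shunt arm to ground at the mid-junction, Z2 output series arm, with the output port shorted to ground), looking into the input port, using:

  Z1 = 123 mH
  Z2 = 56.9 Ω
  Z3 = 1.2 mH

Step 1 — Angular frequency: ω = 2π·f = 2π·1500 = 9425 rad/s.
Step 2 — Component impedances:
  Z1: Z = jωL = j·9425·0.123 = 0 + j1159 Ω
  Z2: Z = R = 56.9 Ω
  Z3: Z = jωL = j·9425·0.0012 = 0 + j11.31 Ω
Step 3 — With the output port shorted to ground, the output series arm Z2 runs from the junction to ground; the shunt arm Z3 also runs from the junction to ground. They appear in parallel: Z3 || Z2 = 2.163 + j10.88 Ω.
Step 4 — Series with input arm Z1: Z_in = Z1 + (Z3 || Z2) = 2.163 + j1170 Ω = 1170∠89.9° Ω.

Z = 2.163 + j1170 Ω = 1170∠89.9° Ω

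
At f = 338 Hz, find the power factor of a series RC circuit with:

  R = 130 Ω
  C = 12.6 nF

Step 1 — Angular frequency: ω = 2π·f = 2π·338 = 2124 rad/s.
Step 2 — Component impedances:
  R: Z = R = 130 Ω
  C: Z = 1/(jωC) = -j/(ω·C) = 0 - j3.737e+04 Ω
Step 3 — Series combination: Z_total = R + C = 130 - j3.737e+04 Ω = 3.737e+04∠-89.8° Ω.
Step 4 — Power factor: PF = cos(φ) = Re(Z)/|Z| = 130/3.737e+04 = 0.003479.
Step 5 — Type: Im(Z) = -3.737e+04 ⇒ leading (phase φ = -89.8°).

PF = 0.003479 (leading, φ = -89.8°)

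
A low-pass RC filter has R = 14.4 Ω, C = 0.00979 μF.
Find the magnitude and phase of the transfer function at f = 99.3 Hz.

Step 1 — Angular frequency: ω = 2π·99.3 = 623.9 rad/s.
Step 2 — Transfer function: H(jω) = 1/(1 + jωRC).
Step 3 — Denominator: 1 + jωRC = 1 + j·623.9·14.4·9.79e-09 = 1 + j8.796e-05.
Step 4 — H = 1 - j8.796e-05.
Step 5 — Magnitude: |H| = 1 (-0.0 dB); phase: φ = -0.0°.

|H| = 1 (-0.0 dB), φ = -0.0°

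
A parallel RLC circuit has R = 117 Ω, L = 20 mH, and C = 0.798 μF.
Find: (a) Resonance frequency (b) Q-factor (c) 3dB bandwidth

Step 1 — Resonance: ω₀ = 1/√(LC) = 1/√(0.02·7.98e-07) = 7916 rad/s.
Step 2 — f₀ = ω₀/(2π) = 1260 Hz.
Step 3 — Parallel Q: Q = R/(ω₀L) = 117/(7916·0.02) = 0.739.
Step 4 — Bandwidth: Δω = ω₀/Q = 1.071e+04 rad/s; BW = Δω/(2π) = 1705 Hz.

(a) f₀ = 1260 Hz  (b) Q = 0.739  (c) BW = 1705 Hz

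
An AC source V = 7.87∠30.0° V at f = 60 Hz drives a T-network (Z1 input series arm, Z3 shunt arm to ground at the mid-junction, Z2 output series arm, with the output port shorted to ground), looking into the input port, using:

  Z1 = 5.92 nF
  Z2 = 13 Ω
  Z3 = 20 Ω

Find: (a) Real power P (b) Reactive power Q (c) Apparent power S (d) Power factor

Step 1 — Angular frequency: ω = 2π·f = 2π·60 = 377 rad/s.
Step 2 — Component impedances:
  Z1: Z = 1/(jωC) = -j/(ω·C) = 0 - j4.481e+05 Ω
  Z2: Z = R = 13 Ω
  Z3: Z = R = 20 Ω
Step 3 — With the output port shorted to ground, the output series arm Z2 runs from the junction to ground; the shunt arm Z3 also runs from the junction to ground. They appear in parallel: Z3 || Z2 = 7.879 Ω.
Step 4 — Series with input arm Z1: Z_in = Z1 + (Z3 || Z2) = 7.879 - j4.481e+05 Ω = 4.481e+05∠-90.0° Ω.
Step 5 — Source phasor: V = 7.87∠30.0° V = 6.816 + j3.935 V.
Step 6 — Current: I = V / Z = -8.782e-06 + j1.521e-05 A = 1.756e-05∠120.0° A.
Step 7 — Complex power: S = V·I* = 2.431e-09 - j0.0001382 VA.
Step 8 — Real power: P = Re(S) = 2.431e-09 W.
Step 9 — Reactive power: Q = Im(S) = -0.0001382 VAR.
Step 10 — Apparent power: |S| = 0.0001382 VA.
Step 11 — Power factor: PF = P/|S| = 1.758e-05 (leading).

(a) P = 2.431e-09 W  (b) Q = -0.0001382 VAR  (c) S = 0.0001382 VA  (d) PF = 1.758e-05 (leading)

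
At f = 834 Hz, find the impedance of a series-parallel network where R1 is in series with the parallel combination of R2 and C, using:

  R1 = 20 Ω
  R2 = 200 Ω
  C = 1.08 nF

Step 1 — Angular frequency: ω = 2π·f = 2π·834 = 5240 rad/s.
Step 2 — Component impedances:
  R1: Z = R = 20 Ω
  R2: Z = R = 200 Ω
  C: Z = 1/(jωC) = -j/(ω·C) = 0 - j1.767e+05 Ω
Step 3 — Parallel branch: R2 || C = 1/(1/R2 + 1/C) = 200 - j0.2264 Ω.
Step 4 — Series with R1: Z_total = R1 + (R2 || C) = 220 - j0.2264 Ω = 220∠-0.1° Ω.

Z = 220 - j0.2264 Ω = 220∠-0.1° Ω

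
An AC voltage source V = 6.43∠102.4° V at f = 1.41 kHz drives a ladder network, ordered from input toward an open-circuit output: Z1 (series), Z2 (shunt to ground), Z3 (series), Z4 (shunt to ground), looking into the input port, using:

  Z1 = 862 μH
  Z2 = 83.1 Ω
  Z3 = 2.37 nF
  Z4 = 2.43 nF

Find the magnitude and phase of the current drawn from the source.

Step 1 — Angular frequency: ω = 2π·f = 2π·1410 = 8859 rad/s.
Step 2 — Component impedances:
  Z1: Z = jωL = j·8859·0.000862 = 0 + j7.637 Ω
  Z2: Z = R = 83.1 Ω
  Z3: Z = 1/(jωC) = -j/(ω·C) = 0 - j4.763e+04 Ω
  Z4: Z = 1/(jωC) = -j/(ω·C) = 0 - j4.645e+04 Ω
Step 3 — Ladder network (open output): work backward from the far end, alternating series and parallel combinations. Z_in = 83.1 + j7.563 Ω = 83.44∠5.2° Ω.
Step 4 — Source phasor: V = 6.43∠102.4° V = -1.381 + j6.28 V.
Step 5 — Ohm's law: I = V / Z_total = (-1.381 + j6.28) / (83.1 + j7.563) = -0.009657 + j0.07645 A.
Step 6 — Convert to polar: |I| = 0.07706 A, ∠I = 97.2°.

I = 0.07706∠97.2° A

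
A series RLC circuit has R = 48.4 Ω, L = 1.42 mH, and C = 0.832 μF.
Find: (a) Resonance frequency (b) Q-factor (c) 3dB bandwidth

Step 1 — Resonance: ω₀ = 1/√(LC) = 1/√(0.00142·8.32e-07) = 2.909e+04 rad/s.
Step 2 — f₀ = ω₀/(2π) = 4630 Hz.
Step 3 — Series Q: Q = ω₀L/R = 2.909e+04·0.00142/48.4 = 0.8536.
Step 4 — Bandwidth: Δω = ω₀/Q = 3.408e+04 rad/s; BW = Δω/(2π) = 5425 Hz.

(a) f₀ = 4630 Hz  (b) Q = 0.8536  (c) BW = 5425 Hz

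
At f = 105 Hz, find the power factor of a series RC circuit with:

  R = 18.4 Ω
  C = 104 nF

Step 1 — Angular frequency: ω = 2π·f = 2π·105 = 659.7 rad/s.
Step 2 — Component impedances:
  R: Z = R = 18.4 Ω
  C: Z = 1/(jωC) = -j/(ω·C) = 0 - j1.457e+04 Ω
Step 3 — Series combination: Z_total = R + C = 18.4 - j1.457e+04 Ω = 1.457e+04∠-89.9° Ω.
Step 4 — Power factor: PF = cos(φ) = Re(Z)/|Z| = 18.4/14575 = 0.001262.
Step 5 — Type: Im(Z) = -1.457e+04 ⇒ leading (phase φ = -89.9°).

PF = 0.001262 (leading, φ = -89.9°)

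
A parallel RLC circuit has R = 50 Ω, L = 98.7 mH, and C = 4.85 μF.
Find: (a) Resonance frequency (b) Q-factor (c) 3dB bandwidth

Step 1 — Resonance: ω₀ = 1/√(LC) = 1/√(0.0987·4.85e-06) = 1445 rad/s.
Step 2 — f₀ = ω₀/(2π) = 230 Hz.
Step 3 — Parallel Q: Q = R/(ω₀L) = 50/(1445·0.0987) = 0.3505.
Step 4 — Bandwidth: Δω = ω₀/Q = 4124 rad/s; BW = Δω/(2π) = 656.3 Hz.

(a) f₀ = 230 Hz  (b) Q = 0.3505  (c) BW = 656.3 Hz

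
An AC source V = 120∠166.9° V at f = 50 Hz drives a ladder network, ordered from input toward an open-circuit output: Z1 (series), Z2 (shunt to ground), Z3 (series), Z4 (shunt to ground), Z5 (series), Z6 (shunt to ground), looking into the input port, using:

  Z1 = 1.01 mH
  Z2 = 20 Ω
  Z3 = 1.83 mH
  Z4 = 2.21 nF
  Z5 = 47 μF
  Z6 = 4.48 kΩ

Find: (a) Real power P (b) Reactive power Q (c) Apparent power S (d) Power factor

Step 1 — Angular frequency: ω = 2π·f = 2π·50 = 314.2 rad/s.
Step 2 — Component impedances:
  Z1: Z = jωL = j·314.2·0.00101 = 0 + j0.3173 Ω
  Z2: Z = R = 20 Ω
  Z3: Z = jωL = j·314.2·0.00183 = 0 + j0.5749 Ω
  Z4: Z = 1/(jωC) = -j/(ω·C) = 0 - j1.44e+06 Ω
  Z5: Z = 1/(jωC) = -j/(ω·C) = 0 - j67.73 Ω
  Z6: Z = R = 4480 Ω
Step 3 — Ladder network (open output): work backward from the far end, alternating series and parallel combinations. Z_in = 19.91 + j0.3157 Ω = 19.91∠0.9° Ω.
Step 4 — Source phasor: V = 120∠166.9° V = -116.9 + j27.2 V.
Step 5 — Current: I = V / Z = -5.847 + j1.459 A = 6.026∠166.0° A.
Step 6 — Complex power: S = V·I* = 723 + j11.46 VA.
Step 7 — Real power: P = Re(S) = 723 W.
Step 8 — Reactive power: Q = Im(S) = 11.46 VAR.
Step 9 — Apparent power: |S| = 723.1 VA.
Step 10 — Power factor: PF = P/|S| = 0.9999 (lagging).

(a) P = 723 W  (b) Q = 11.46 VAR  (c) S = 723.1 VA  (d) PF = 0.9999 (lagging)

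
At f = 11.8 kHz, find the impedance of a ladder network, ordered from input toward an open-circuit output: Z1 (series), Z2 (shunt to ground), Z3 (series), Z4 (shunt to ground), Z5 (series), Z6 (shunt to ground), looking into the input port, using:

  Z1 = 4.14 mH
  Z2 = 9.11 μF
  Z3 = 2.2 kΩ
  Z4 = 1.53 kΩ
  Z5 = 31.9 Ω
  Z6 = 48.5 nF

Step 1 — Angular frequency: ω = 2π·f = 2π·1.18e+04 = 7.414e+04 rad/s.
Step 2 — Component impedances:
  Z1: Z = jωL = j·7.414e+04·0.00414 = 0 + j306.9 Ω
  Z2: Z = 1/(jωC) = -j/(ω·C) = 0 - j1.481 Ω
  Z3: Z = R = 2200 Ω
  Z4: Z = R = 1530 Ω
  Z5: Z = R = 31.9 Ω
  Z6: Z = 1/(jωC) = -j/(ω·C) = 0 - j278.1 Ω
Step 3 — Ladder network (open output): work backward from the far end, alternating series and parallel combinations. Z_in = 0.0009501 + j305.5 Ω = 305.5∠90.0° Ω.

Z = 0.0009501 + j305.5 Ω = 305.5∠90.0° Ω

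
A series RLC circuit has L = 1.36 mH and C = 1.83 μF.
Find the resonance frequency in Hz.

Step 1 — Resonance condition Im(Z)=0 gives ω₀ = 1/√(LC).
Step 2 — ω₀ = 1/√(0.00136·1.83e-06) = 2.004e+04 rad/s.
Step 3 — f₀ = ω₀/(2π) = 3190 Hz.

f₀ = 3190 Hz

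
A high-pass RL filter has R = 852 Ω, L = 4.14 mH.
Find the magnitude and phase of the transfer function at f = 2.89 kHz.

Step 1 — Angular frequency: ω = 2π·2890 = 1.816e+04 rad/s.
Step 2 — Transfer function: H(jω) = jωL/(R + jωL).
Step 3 — Numerator jωL = j·75.18; denominator R + jωL = 852 + j75.18.
Step 4 — H = 0.007725 + j0.08755.
Step 5 — Magnitude: |H| = 0.08789 (-21.1 dB); phase: φ = 85.0°.

|H| = 0.08789 (-21.1 dB), φ = 85.0°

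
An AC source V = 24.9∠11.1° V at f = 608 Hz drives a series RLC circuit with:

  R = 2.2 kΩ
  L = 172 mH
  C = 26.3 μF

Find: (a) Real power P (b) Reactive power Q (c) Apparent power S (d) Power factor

Step 1 — Angular frequency: ω = 2π·f = 2π·608 = 3820 rad/s.
Step 2 — Component impedances:
  R: Z = R = 2200 Ω
  L: Z = jωL = j·3820·0.172 = 0 + j657.1 Ω
  C: Z = 1/(jωC) = -j/(ω·C) = 0 - j9.953 Ω
Step 3 — Series combination: Z_total = R + L + C = 2200 + j647.1 Ω = 2293∠16.4° Ω.
Step 4 — Source phasor: V = 24.9∠11.1° V = 24.43 + j4.794 V.
Step 5 — Current: I = V / Z = 0.01081 - j0.001001 A = 0.01086∠-5.3° A.
Step 6 — Complex power: S = V·I* = 0.2594 + j0.0763 VA.
Step 7 — Real power: P = Re(S) = 0.2594 W.
Step 8 — Reactive power: Q = Im(S) = 0.0763 VAR.
Step 9 — Apparent power: |S| = 0.2704 VA.
Step 10 — Power factor: PF = P/|S| = 0.9594 (lagging).

(a) P = 0.2594 W  (b) Q = 0.0763 VAR  (c) S = 0.2704 VA  (d) PF = 0.9594 (lagging)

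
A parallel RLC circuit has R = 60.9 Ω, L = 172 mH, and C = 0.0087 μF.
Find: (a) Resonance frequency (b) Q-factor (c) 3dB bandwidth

Step 1 — Resonance: ω₀ = 1/√(LC) = 1/√(0.172·8.7e-09) = 2.585e+04 rad/s.
Step 2 — f₀ = ω₀/(2π) = 4114 Hz.
Step 3 — Parallel Q: Q = R/(ω₀L) = 60.9/(2.585e+04·0.172) = 0.0137.
Step 4 — Bandwidth: Δω = ω₀/Q = 1.887e+06 rad/s; BW = Δω/(2π) = 3.004e+05 Hz.

(a) f₀ = 4114 Hz  (b) Q = 0.0137  (c) BW = 3.004e+05 Hz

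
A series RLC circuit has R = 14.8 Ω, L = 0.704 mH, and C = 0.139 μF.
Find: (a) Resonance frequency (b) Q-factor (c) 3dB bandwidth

Step 1 — Resonance condition Im(Z)=0 gives ω₀ = 1/√(LC).
Step 2 — ω₀ = 1/√(0.000704·1.39e-07) = 1.011e+05 rad/s.
Step 3 — f₀ = ω₀/(2π) = 1.609e+04 Hz.
Step 4 — Series Q: Q = ω₀L/R = 1.011e+05·0.000704/14.8 = 4.809.
Step 5 — 3dB bandwidth: Δω = ω₀/Q = 2.102e+04 rad/s; BW = Δω/(2π) = 3346 Hz.

(a) f₀ = 1.609e+04 Hz  (b) Q = 4.809  (c) BW = 3346 Hz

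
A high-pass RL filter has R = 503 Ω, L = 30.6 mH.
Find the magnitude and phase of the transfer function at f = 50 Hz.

Step 1 — Angular frequency: ω = 2π·50 = 314.2 rad/s.
Step 2 — Transfer function: H(jω) = jωL/(R + jωL).
Step 3 — Numerator jωL = j·9.613; denominator R + jωL = 503 + j9.613.
Step 4 — H = 0.0003651 + j0.0191.
Step 5 — Magnitude: |H| = 0.01911 (-34.4 dB); phase: φ = 88.9°.

|H| = 0.01911 (-34.4 dB), φ = 88.9°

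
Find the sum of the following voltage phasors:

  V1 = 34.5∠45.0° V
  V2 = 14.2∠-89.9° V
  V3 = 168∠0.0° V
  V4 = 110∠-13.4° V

Step 1 — Convert each phasor to rectangular form:
  V1 = 34.5·(cos(45.0°) + j·sin(45.0°)) = 24.4 + j24.4 V
  V2 = 14.2·(cos(-89.9°) + j·sin(-89.9°)) = 0.02478 - j14.2 V
  V3 = 168·(cos(0.0°) + j·sin(0.0°)) = 168 V
  V4 = 110·(cos(-13.4°) + j·sin(-13.4°)) = 107 - j25.49 V
Step 2 — Sum components: V_total = 299.4 - j15.3 V.
Step 3 — Convert to polar: |V_total| = 299.8 V, ∠V_total = -2.9°.

V_total = 299.8∠-2.9° V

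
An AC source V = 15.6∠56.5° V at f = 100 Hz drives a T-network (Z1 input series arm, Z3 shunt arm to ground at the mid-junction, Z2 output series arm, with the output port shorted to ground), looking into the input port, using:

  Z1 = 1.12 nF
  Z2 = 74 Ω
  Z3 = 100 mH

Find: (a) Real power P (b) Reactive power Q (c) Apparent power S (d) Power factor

Step 1 — Angular frequency: ω = 2π·f = 2π·100 = 628.3 rad/s.
Step 2 — Component impedances:
  Z1: Z = 1/(jωC) = -j/(ω·C) = 0 - j1.421e+06 Ω
  Z2: Z = R = 74 Ω
  Z3: Z = jωL = j·628.3·0.1 = 0 + j62.83 Ω
Step 3 — With the output port shorted to ground, the output series arm Z2 runs from the junction to ground; the shunt arm Z3 also runs from the junction to ground. They appear in parallel: Z3 || Z2 = 31 + j36.51 Ω.
Step 4 — Series with input arm Z1: Z_in = Z1 + (Z3 || Z2) = 31 - j1.421e+06 Ω = 1.421e+06∠-90.0° Ω.
Step 5 — Source phasor: V = 15.6∠56.5° V = 8.61 + j13.01 V.
Step 6 — Current: I = V / Z = -9.154e-06 + j6.06e-06 A = 1.098e-05∠146.5° A.
Step 7 — Complex power: S = V·I* = 3.736e-09 - j0.0001713 VA.
Step 8 — Real power: P = Re(S) = 3.736e-09 W.
Step 9 — Reactive power: Q = Im(S) = -0.0001713 VAR.
Step 10 — Apparent power: |S| = 0.0001713 VA.
Step 11 — Power factor: PF = P/|S| = 2.182e-05 (leading).

(a) P = 3.736e-09 W  (b) Q = -0.0001713 VAR  (c) S = 0.0001713 VA  (d) PF = 2.182e-05 (leading)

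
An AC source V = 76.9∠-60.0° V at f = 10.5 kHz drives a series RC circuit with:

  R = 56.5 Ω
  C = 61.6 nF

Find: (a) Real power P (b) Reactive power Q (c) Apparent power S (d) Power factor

Step 1 — Angular frequency: ω = 2π·f = 2π·1.05e+04 = 6.597e+04 rad/s.
Step 2 — Component impedances:
  R: Z = R = 56.5 Ω
  C: Z = 1/(jωC) = -j/(ω·C) = 0 - j246.1 Ω
Step 3 — Series combination: Z_total = R + C = 56.5 - j246.1 Ω = 252.5∠-77.1° Ω.
Step 4 — Source phasor: V = 76.9∠-60.0° V = 38.45 - j66.6 V.
Step 5 — Current: I = V / Z = 0.2912 + j0.0894 A = 0.3046∠17.1° A.
Step 6 — Complex power: S = V·I* = 5.242 - j22.83 VA.
Step 7 — Real power: P = Re(S) = 5.242 W.
Step 8 — Reactive power: Q = Im(S) = -22.83 VAR.
Step 9 — Apparent power: |S| = 23.42 VA.
Step 10 — Power factor: PF = P/|S| = 0.2238 (leading).

(a) P = 5.242 W  (b) Q = -22.83 VAR  (c) S = 23.42 VA  (d) PF = 0.2238 (leading)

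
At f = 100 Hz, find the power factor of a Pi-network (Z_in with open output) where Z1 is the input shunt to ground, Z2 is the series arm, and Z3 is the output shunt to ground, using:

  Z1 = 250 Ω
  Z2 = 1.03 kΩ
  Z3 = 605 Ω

Step 1 — Angular frequency: ω = 2π·f = 2π·100 = 628.3 rad/s.
Step 2 — Component impedances:
  Z1: Z = R = 250 Ω
  Z2: Z = R = 1030 Ω
  Z3: Z = R = 605 Ω
Step 3 — With open output, the series arm Z2 and the output shunt Z3 appear in series to ground: Z2 + Z3 = 1635 Ω.
Step 4 — Parallel with input shunt Z1: Z_in = Z1 || (Z2 + Z3) = 216.8 Ω = 216.8∠0.0° Ω.
Step 5 — Power factor: PF = cos(φ) = Re(Z)/|Z| = 216.8/216.8 = 1.
Step 6 — Type: Im(Z) = 0 ⇒ unity (phase φ = 0.0°).

PF = 1 (unity, φ = 0.0°)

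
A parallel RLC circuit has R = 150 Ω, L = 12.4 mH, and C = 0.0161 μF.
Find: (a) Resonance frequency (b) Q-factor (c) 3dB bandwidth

Step 1 — Resonance: ω₀ = 1/√(LC) = 1/√(0.0124·1.61e-08) = 7.077e+04 rad/s.
Step 2 — f₀ = ω₀/(2π) = 1.126e+04 Hz.
Step 3 — Parallel Q: Q = R/(ω₀L) = 150/(7.077e+04·0.0124) = 0.1709.
Step 4 — Bandwidth: Δω = ω₀/Q = 4.141e+05 rad/s; BW = Δω/(2π) = 6.59e+04 Hz.

(a) f₀ = 1.126e+04 Hz  (b) Q = 0.1709  (c) BW = 6.59e+04 Hz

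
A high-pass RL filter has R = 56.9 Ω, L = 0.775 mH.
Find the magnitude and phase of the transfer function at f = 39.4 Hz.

Step 1 — Angular frequency: ω = 2π·39.4 = 247.6 rad/s.
Step 2 — Transfer function: H(jω) = jωL/(R + jωL).
Step 3 — Numerator jωL = j·0.1919; denominator R + jωL = 56.9 + j0.1919.
Step 4 — H = 1.137e-05 + j0.003372.
Step 5 — Magnitude: |H| = 0.003372 (-49.4 dB); phase: φ = 89.8°.

|H| = 0.003372 (-49.4 dB), φ = 89.8°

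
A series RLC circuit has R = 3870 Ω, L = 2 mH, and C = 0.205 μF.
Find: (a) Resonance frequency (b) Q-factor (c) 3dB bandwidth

Step 1 — Resonance: ω₀ = 1/√(LC) = 1/√(0.002·2.05e-07) = 4.939e+04 rad/s.
Step 2 — f₀ = ω₀/(2π) = 7860 Hz.
Step 3 — Series Q: Q = ω₀L/R = 4.939e+04·0.002/3870 = 0.02552.
Step 4 — Bandwidth: Δω = ω₀/Q = 1.935e+06 rad/s; BW = Δω/(2π) = 3.08e+05 Hz.

(a) f₀ = 7860 Hz  (b) Q = 0.02552  (c) BW = 3.08e+05 Hz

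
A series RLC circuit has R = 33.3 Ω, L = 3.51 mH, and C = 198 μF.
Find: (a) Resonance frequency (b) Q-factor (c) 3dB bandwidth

Step 1 — Resonance condition Im(Z)=0 gives ω₀ = 1/√(LC).
Step 2 — ω₀ = 1/√(0.00351·0.000198) = 1200 rad/s.
Step 3 — f₀ = ω₀/(2π) = 190.9 Hz.
Step 4 — Series Q: Q = ω₀L/R = 1200·0.00351/33.3 = 0.1264.
Step 5 — 3dB bandwidth: Δω = ω₀/Q = 9487 rad/s; BW = Δω/(2π) = 1510 Hz.

(a) f₀ = 190.9 Hz  (b) Q = 0.1264  (c) BW = 1510 Hz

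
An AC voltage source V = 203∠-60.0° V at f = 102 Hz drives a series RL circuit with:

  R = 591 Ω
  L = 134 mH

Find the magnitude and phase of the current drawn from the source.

Step 1 — Angular frequency: ω = 2π·f = 2π·102 = 640.9 rad/s.
Step 2 — Component impedances:
  R: Z = R = 591 Ω
  L: Z = jωL = j·640.9·0.134 = 0 + j85.88 Ω
Step 3 — Series combination: Z_total = R + L = 591 + j85.88 Ω = 597.2∠8.3° Ω.
Step 4 — Source phasor: V = 203∠-60.0° V = 101.5 - j175.8 V.
Step 5 — Ohm's law: I = V / Z_total = (101.5 - j175.8) / (591 + j85.88) = 0.1259 - j0.3158 A.
Step 6 — Convert to polar: |I| = 0.3399 A, ∠I = -68.3°.

I = 0.3399∠-68.3° A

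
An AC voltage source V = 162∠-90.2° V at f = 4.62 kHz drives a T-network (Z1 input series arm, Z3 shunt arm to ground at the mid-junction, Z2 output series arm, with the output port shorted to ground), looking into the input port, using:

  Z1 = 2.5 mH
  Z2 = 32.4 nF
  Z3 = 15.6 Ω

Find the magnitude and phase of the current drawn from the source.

Step 1 — Angular frequency: ω = 2π·f = 2π·4620 = 2.903e+04 rad/s.
Step 2 — Component impedances:
  Z1: Z = jωL = j·2.903e+04·0.0025 = 0 + j72.57 Ω
  Z2: Z = 1/(jωC) = -j/(ω·C) = 0 - j1063 Ω
  Z3: Z = R = 15.6 Ω
Step 3 — With the output port shorted to ground, the output series arm Z2 runs from the junction to ground; the shunt arm Z3 also runs from the junction to ground. They appear in parallel: Z3 || Z2 = 15.6 - j0.2288 Ω.
Step 4 — Series with input arm Z1: Z_in = Z1 + (Z3 || Z2) = 15.6 + j72.34 Ω = 74∠77.8° Ω.
Step 5 — Source phasor: V = 162∠-90.2° V = -0.5655 - j162 V.
Step 6 — Ohm's law: I = V / Z_total = (-0.5655 - j162) / (15.6 + j72.34) = -2.141 - j0.4539 A.
Step 7 — Convert to polar: |I| = 2.189 A, ∠I = -168.0°.

I = 2.189∠-168.0° A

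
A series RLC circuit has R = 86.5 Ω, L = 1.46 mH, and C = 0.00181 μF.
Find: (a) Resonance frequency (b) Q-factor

Step 1 — Resonance condition Im(Z)=0 gives ω₀ = 1/√(LC).
Step 2 — ω₀ = 1/√(0.00146·1.81e-09) = 6.152e+05 rad/s.
Step 3 — f₀ = ω₀/(2π) = 9.79e+04 Hz.
Step 4 — Series Q: Q = ω₀L/R = 6.152e+05·0.00146/86.5 = 10.38.

(a) f₀ = 9.79e+04 Hz  (b) Q = 10.38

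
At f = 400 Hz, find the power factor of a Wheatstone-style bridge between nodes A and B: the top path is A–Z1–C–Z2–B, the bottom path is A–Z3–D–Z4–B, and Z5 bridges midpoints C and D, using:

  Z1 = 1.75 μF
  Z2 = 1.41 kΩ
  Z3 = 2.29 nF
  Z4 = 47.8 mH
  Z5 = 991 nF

Step 1 — Angular frequency: ω = 2π·f = 2π·400 = 2513 rad/s.
Step 2 — Component impedances:
  Z1: Z = 1/(jωC) = -j/(ω·C) = 0 - j227.4 Ω
  Z2: Z = R = 1410 Ω
  Z3: Z = 1/(jωC) = -j/(ω·C) = 0 - j1.737e+05 Ω
  Z4: Z = jωL = j·2513·0.0478 = 0 + j120.1 Ω
  Z5: Z = 1/(jωC) = -j/(ω·C) = 0 - j401.5 Ω
Step 3 — Bridge requires nodal analysis (the Z5 bridge couples midpoints C and D, so the two paths cannot be reduced to a simple series/parallel combination). Setting node B to ground and injecting 1 A at node A, the 3-node admittance system at A, C, D solves to V_A = Z_AB = 53.46 - j495.8 Ω = 498.7∠-83.8° Ω.
Step 4 — Power factor: PF = cos(φ) = Re(Z)/|Z| = 53.46/498.7 = 0.1072.
Step 5 — Type: Im(Z) = -495.8 ⇒ leading (phase φ = -83.8°).

PF = 0.1072 (leading, φ = -83.8°)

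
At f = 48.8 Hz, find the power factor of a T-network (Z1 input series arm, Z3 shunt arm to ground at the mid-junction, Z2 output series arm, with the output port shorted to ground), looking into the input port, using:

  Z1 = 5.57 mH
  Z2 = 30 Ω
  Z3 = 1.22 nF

Step 1 — Angular frequency: ω = 2π·f = 2π·48.8 = 306.6 rad/s.
Step 2 — Component impedances:
  Z1: Z = jωL = j·306.6·0.00557 = 0 + j1.708 Ω
  Z2: Z = R = 30 Ω
  Z3: Z = 1/(jωC) = -j/(ω·C) = 0 - j2.673e+06 Ω
Step 3 — With the output port shorted to ground, the output series arm Z2 runs from the junction to ground; the shunt arm Z3 also runs from the junction to ground. They appear in parallel: Z3 || Z2 = 30 - j0.0003367 Ω.
Step 4 — Series with input arm Z1: Z_in = Z1 + (Z3 || Z2) = 30 + j1.708 Ω = 30.05∠3.3° Ω.
Step 5 — Power factor: PF = cos(φ) = Re(Z)/|Z| = 30/30.049 = 0.9984.
Step 6 — Type: Im(Z) = 1.708 ⇒ lagging (phase φ = 3.3°).

PF = 0.9984 (lagging, φ = 3.3°)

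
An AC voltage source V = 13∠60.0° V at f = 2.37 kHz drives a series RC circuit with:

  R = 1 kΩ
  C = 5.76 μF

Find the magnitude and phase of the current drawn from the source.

Step 1 — Angular frequency: ω = 2π·f = 2π·2370 = 1.489e+04 rad/s.
Step 2 — Component impedances:
  R: Z = R = 1000 Ω
  C: Z = 1/(jωC) = -j/(ω·C) = 0 - j11.66 Ω
Step 3 — Series combination: Z_total = R + C = 1000 - j11.66 Ω = 1000∠-0.7° Ω.
Step 4 — Source phasor: V = 13∠60.0° V = 6.5 + j11.26 V.
Step 5 — Ohm's law: I = V / Z_total = (6.5 + j11.26) / (1000 - j11.66) = 0.006368 + j0.01133 A.
Step 6 — Convert to polar: |I| = 0.013 A, ∠I = 60.7°.

I = 0.013∠60.7° A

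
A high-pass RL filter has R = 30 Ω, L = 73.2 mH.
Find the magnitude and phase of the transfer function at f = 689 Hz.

Step 1 — Angular frequency: ω = 2π·689 = 4329 rad/s.
Step 2 — Transfer function: H(jω) = jωL/(R + jωL).
Step 3 — Numerator jωL = j·316.9; denominator R + jωL = 30 + j316.9.
Step 4 — H = 0.9911 + j0.09383.
Step 5 — Magnitude: |H| = 0.9955 (-0.0 dB); phase: φ = 5.4°.

|H| = 0.9955 (-0.0 dB), φ = 5.4°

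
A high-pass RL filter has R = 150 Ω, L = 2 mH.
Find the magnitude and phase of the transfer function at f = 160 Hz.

Step 1 — Angular frequency: ω = 2π·160 = 1005 rad/s.
Step 2 — Transfer function: H(jω) = jωL/(R + jωL).
Step 3 — Numerator jωL = j·2.011; denominator R + jωL = 150 + j2.011.
Step 4 — H = 0.0001796 + j0.0134.
Step 5 — Magnitude: |H| = 0.0134 (-37.5 dB); phase: φ = 89.2°.

|H| = 0.0134 (-37.5 dB), φ = 89.2°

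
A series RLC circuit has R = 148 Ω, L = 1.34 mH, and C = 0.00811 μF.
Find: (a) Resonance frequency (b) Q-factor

Step 1 — Resonance condition Im(Z)=0 gives ω₀ = 1/√(LC).
Step 2 — ω₀ = 1/√(0.00134·8.11e-09) = 3.033e+05 rad/s.
Step 3 — f₀ = ω₀/(2π) = 4.828e+04 Hz.
Step 4 — Series Q: Q = ω₀L/R = 3.033e+05·0.00134/148 = 2.747.

(a) f₀ = 4.828e+04 Hz  (b) Q = 2.747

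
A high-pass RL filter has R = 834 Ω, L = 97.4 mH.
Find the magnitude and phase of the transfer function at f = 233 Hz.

Step 1 — Angular frequency: ω = 2π·233 = 1464 rad/s.
Step 2 — Transfer function: H(jω) = jωL/(R + jωL).
Step 3 — Numerator jωL = j·142.6; denominator R + jωL = 834 + j142.6.
Step 4 — H = 0.0284 + j0.1661.
Step 5 — Magnitude: |H| = 0.1685 (-15.5 dB); phase: φ = 80.3°.

|H| = 0.1685 (-15.5 dB), φ = 80.3°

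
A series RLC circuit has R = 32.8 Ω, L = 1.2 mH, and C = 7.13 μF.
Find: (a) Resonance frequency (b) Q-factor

Step 1 — Resonance condition Im(Z)=0 gives ω₀ = 1/√(LC).
Step 2 — ω₀ = 1/√(0.0012·7.13e-06) = 1.081e+04 rad/s.
Step 3 — f₀ = ω₀/(2π) = 1721 Hz.
Step 4 — Series Q: Q = ω₀L/R = 1.081e+04·0.0012/32.8 = 0.3955.

(a) f₀ = 1721 Hz  (b) Q = 0.3955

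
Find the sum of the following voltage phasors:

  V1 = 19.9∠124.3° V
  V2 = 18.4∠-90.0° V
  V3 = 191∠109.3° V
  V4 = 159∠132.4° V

Step 1 — Convert each phasor to rectangular form:
  V1 = 19.9·(cos(124.3°) + j·sin(124.3°)) = -11.21 + j16.44 V
  V2 = 18.4·(cos(-90.0°) + j·sin(-90.0°)) = 0 - j18.4 V
  V3 = 191·(cos(109.3°) + j·sin(109.3°)) = -63.13 + j180.3 V
  V4 = 159·(cos(132.4°) + j·sin(132.4°)) = -107.2 + j117.4 V
Step 2 — Sum components: V_total = -181.6 + j295.7 V.
Step 3 — Convert to polar: |V_total| = 347 V, ∠V_total = 121.5°.

V_total = 347∠121.5° V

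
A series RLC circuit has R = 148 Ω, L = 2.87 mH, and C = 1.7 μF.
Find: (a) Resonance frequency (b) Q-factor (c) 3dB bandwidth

Step 1 — Resonance condition Im(Z)=0 gives ω₀ = 1/√(LC).
Step 2 — ω₀ = 1/√(0.00287·1.7e-06) = 1.432e+04 rad/s.
Step 3 — f₀ = ω₀/(2π) = 2279 Hz.
Step 4 — Series Q: Q = ω₀L/R = 1.432e+04·0.00287/148 = 0.2776.
Step 5 — 3dB bandwidth: Δω = ω₀/Q = 5.157e+04 rad/s; BW = Δω/(2π) = 8207 Hz.

(a) f₀ = 2279 Hz  (b) Q = 0.2776  (c) BW = 8207 Hz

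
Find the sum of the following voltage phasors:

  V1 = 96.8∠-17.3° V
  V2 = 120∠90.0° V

Step 1 — Convert each phasor to rectangular form:
  V1 = 96.8·(cos(-17.3°) + j·sin(-17.3°)) = 92.42 - j28.79 V
  V2 = 120·(cos(90.0°) + j·sin(90.0°)) = 0 + j120 V
Step 2 — Sum components: V_total = 92.42 + j91.21 V.
Step 3 — Convert to polar: |V_total| = 129.9 V, ∠V_total = 44.6°.

V_total = 129.9∠44.6° V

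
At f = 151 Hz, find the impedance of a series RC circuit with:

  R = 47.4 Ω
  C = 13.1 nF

Step 1 — Angular frequency: ω = 2π·f = 2π·151 = 948.8 rad/s.
Step 2 — Component impedances:
  R: Z = R = 47.4 Ω
  C: Z = 1/(jωC) = -j/(ω·C) = 0 - j8.046e+04 Ω
Step 3 — Series combination: Z_total = R + C = 47.4 - j8.046e+04 Ω = 8.046e+04∠-90.0° Ω.

Z = 47.4 - j8.046e+04 Ω = 8.046e+04∠-90.0° Ω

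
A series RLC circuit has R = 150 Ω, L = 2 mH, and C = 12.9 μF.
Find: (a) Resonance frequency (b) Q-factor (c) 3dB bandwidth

Step 1 — Resonance: ω₀ = 1/√(LC) = 1/√(0.002·1.29e-05) = 6226 rad/s.
Step 2 — f₀ = ω₀/(2π) = 990.9 Hz.
Step 3 — Series Q: Q = ω₀L/R = 6226·0.002/150 = 0.08301.
Step 4 — Bandwidth: Δω = ω₀/Q = 7.5e+04 rad/s; BW = Δω/(2π) = 1.194e+04 Hz.

(a) f₀ = 990.9 Hz  (b) Q = 0.08301  (c) BW = 1.194e+04 Hz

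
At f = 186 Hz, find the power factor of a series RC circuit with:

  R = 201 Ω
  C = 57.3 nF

Step 1 — Angular frequency: ω = 2π·f = 2π·186 = 1169 rad/s.
Step 2 — Component impedances:
  R: Z = R = 201 Ω
  C: Z = 1/(jωC) = -j/(ω·C) = 0 - j1.493e+04 Ω
Step 3 — Series combination: Z_total = R + C = 201 - j1.493e+04 Ω = 1.493e+04∠-89.2° Ω.
Step 4 — Power factor: PF = cos(φ) = Re(Z)/|Z| = 201/1.493e+04 = 0.01346.
Step 5 — Type: Im(Z) = -1.493e+04 ⇒ leading (phase φ = -89.2°).

PF = 0.01346 (leading, φ = -89.2°)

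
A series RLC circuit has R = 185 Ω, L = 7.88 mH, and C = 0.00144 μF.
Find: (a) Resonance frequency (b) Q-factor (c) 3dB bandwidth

Step 1 — Resonance: ω₀ = 1/√(LC) = 1/√(0.00788·1.44e-09) = 2.969e+05 rad/s.
Step 2 — f₀ = ω₀/(2π) = 4.725e+04 Hz.
Step 3 — Series Q: Q = ω₀L/R = 2.969e+05·0.00788/185 = 12.64.
Step 4 — Bandwidth: Δω = ω₀/Q = 2.348e+04 rad/s; BW = Δω/(2π) = 3737 Hz.

(a) f₀ = 4.725e+04 Hz  (b) Q = 12.64  (c) BW = 3737 Hz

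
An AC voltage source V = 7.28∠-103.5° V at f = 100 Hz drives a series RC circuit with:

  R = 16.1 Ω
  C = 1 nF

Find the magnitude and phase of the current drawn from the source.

Step 1 — Angular frequency: ω = 2π·f = 2π·100 = 628.3 rad/s.
Step 2 — Component impedances:
  R: Z = R = 16.1 Ω
  C: Z = 1/(jωC) = -j/(ω·C) = 0 - j1.592e+06 Ω
Step 3 — Series combination: Z_total = R + C = 16.1 - j1.592e+06 Ω = 1.592e+06∠-90.0° Ω.
Step 4 — Source phasor: V = 7.28∠-103.5° V = -1.699 - j7.079 V.
Step 5 — Ohm's law: I = V / Z_total = (-1.699 - j7.079) / (16.1 - j1.592e+06) = 4.448e-06 - j1.068e-06 A.
Step 6 — Convert to polar: |I| = 4.574e-06 A, ∠I = -13.5°.

I = 4.574e-06∠-13.5° A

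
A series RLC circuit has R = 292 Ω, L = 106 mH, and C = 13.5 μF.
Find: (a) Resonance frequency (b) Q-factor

Step 1 — Resonance condition Im(Z)=0 gives ω₀ = 1/√(LC).
Step 2 — ω₀ = 1/√(0.106·1.35e-05) = 835.9 rad/s.
Step 3 — f₀ = ω₀/(2π) = 133 Hz.
Step 4 — Series Q: Q = ω₀L/R = 835.9·0.106/292 = 0.3035.

(a) f₀ = 133 Hz  (b) Q = 0.3035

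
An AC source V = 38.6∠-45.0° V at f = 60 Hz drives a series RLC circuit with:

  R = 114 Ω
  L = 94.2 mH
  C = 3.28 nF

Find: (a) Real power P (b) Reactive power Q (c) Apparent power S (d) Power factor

Step 1 — Angular frequency: ω = 2π·f = 2π·60 = 377 rad/s.
Step 2 — Component impedances:
  R: Z = R = 114 Ω
  L: Z = jωL = j·377·0.0942 = 0 + j35.51 Ω
  C: Z = 1/(jωC) = -j/(ω·C) = 0 - j8.087e+05 Ω
Step 3 — Series combination: Z_total = R + L + C = 114 - j8.087e+05 Ω = 8.087e+05∠-90.0° Ω.
Step 4 — Source phasor: V = 38.6∠-45.0° V = 27.29 - j27.29 V.
Step 5 — Current: I = V / Z = 3.376e-05 + j3.375e-05 A = 4.773e-05∠45.0° A.
Step 6 — Complex power: S = V·I* = 2.597e-07 - j0.001842 VA.
Step 7 — Real power: P = Re(S) = 2.597e-07 W.
Step 8 — Reactive power: Q = Im(S) = -0.001842 VAR.
Step 9 — Apparent power: |S| = 0.001842 VA.
Step 10 — Power factor: PF = P/|S| = 0.000141 (leading).

(a) P = 2.597e-07 W  (b) Q = -0.001842 VAR  (c) S = 0.001842 VA  (d) PF = 0.000141 (leading)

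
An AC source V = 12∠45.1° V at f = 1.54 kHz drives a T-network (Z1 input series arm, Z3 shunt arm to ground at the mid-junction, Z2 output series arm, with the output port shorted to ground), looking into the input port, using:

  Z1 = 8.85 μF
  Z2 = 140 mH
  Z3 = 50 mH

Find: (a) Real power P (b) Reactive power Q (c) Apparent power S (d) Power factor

Step 1 — Angular frequency: ω = 2π·f = 2π·1540 = 9676 rad/s.
Step 2 — Component impedances:
  Z1: Z = 1/(jωC) = -j/(ω·C) = 0 - j11.68 Ω
  Z2: Z = jωL = j·9676·0.14 = 0 + j1355 Ω
  Z3: Z = jωL = j·9676·0.05 = 0 + j483.8 Ω
Step 3 — With the output port shorted to ground, the output series arm Z2 runs from the junction to ground; the shunt arm Z3 also runs from the junction to ground. They appear in parallel: Z3 || Z2 = 0 + j356.5 Ω.
Step 4 — Series with input arm Z1: Z_in = Z1 + (Z3 || Z2) = 0 + j344.8 Ω = 344.8∠90.0° Ω.
Step 5 — Source phasor: V = 12∠45.1° V = 8.47 + j8.5 V.
Step 6 — Current: I = V / Z = 0.02465 - j0.02457 A = 0.0348∠-44.9° A.
Step 7 — Complex power: S = V·I* = 0 + j0.4176 VA.
Step 8 — Real power: P = Re(S) = 0 W.
Step 9 — Reactive power: Q = Im(S) = 0.4176 VAR.
Step 10 — Apparent power: |S| = 0.4176 VA.
Step 11 — Power factor: PF = P/|S| = 0 (lagging).

(a) P = 0 W  (b) Q = 0.4176 VAR  (c) S = 0.4176 VA  (d) PF = 0 (lagging)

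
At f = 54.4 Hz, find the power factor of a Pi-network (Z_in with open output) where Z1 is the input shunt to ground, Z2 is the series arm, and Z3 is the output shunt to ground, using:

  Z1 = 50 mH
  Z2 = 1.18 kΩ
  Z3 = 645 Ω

Step 1 — Angular frequency: ω = 2π·f = 2π·54.4 = 341.8 rad/s.
Step 2 — Component impedances:
  Z1: Z = jωL = j·341.8·0.05 = 0 + j17.09 Ω
  Z2: Z = R = 1180 Ω
  Z3: Z = R = 645 Ω
Step 3 — With open output, the series arm Z2 and the output shunt Z3 appear in series to ground: Z2 + Z3 = 1825 Ω.
Step 4 — Parallel with input shunt Z1: Z_in = Z1 || (Z2 + Z3) = 0.16 + j17.09 Ω = 17.09∠89.5° Ω.
Step 5 — Power factor: PF = cos(φ) = Re(Z)/|Z| = 0.16003/17.09 = 0.009364.
Step 6 — Type: Im(Z) = 17.09 ⇒ lagging (phase φ = 89.5°).

PF = 0.009364 (lagging, φ = 89.5°)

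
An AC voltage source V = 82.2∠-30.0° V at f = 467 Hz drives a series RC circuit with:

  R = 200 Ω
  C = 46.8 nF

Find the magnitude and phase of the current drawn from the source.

Step 1 — Angular frequency: ω = 2π·f = 2π·467 = 2934 rad/s.
Step 2 — Component impedances:
  R: Z = R = 200 Ω
  C: Z = 1/(jωC) = -j/(ω·C) = 0 - j7282 Ω
Step 3 — Series combination: Z_total = R + C = 200 - j7282 Ω = 7285∠-88.4° Ω.
Step 4 — Source phasor: V = 82.2∠-30.0° V = 71.19 - j41.1 V.
Step 5 — Ohm's law: I = V / Z_total = (71.19 - j41.1) / (200 - j7282) = 0.005908 + j0.009613 A.
Step 6 — Convert to polar: |I| = 0.01128 A, ∠I = 58.4°.

I = 0.01128∠58.4° A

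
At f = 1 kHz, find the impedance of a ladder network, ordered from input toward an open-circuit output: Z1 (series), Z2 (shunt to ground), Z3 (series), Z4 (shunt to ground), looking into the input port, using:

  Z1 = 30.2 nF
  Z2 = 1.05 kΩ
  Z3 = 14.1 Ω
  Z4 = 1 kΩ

Step 1 — Angular frequency: ω = 2π·f = 2π·1000 = 6283 rad/s.
Step 2 — Component impedances:
  Z1: Z = 1/(jωC) = -j/(ω·C) = 0 - j5270 Ω
  Z2: Z = R = 1050 Ω
  Z3: Z = R = 14.1 Ω
  Z4: Z = R = 1000 Ω
Step 3 — Ladder network (open output): work backward from the far end, alternating series and parallel combinations. Z_in = 515.9 - j5270 Ω = 5295∠-84.4° Ω.

Z = 515.9 - j5270 Ω = 5295∠-84.4° Ω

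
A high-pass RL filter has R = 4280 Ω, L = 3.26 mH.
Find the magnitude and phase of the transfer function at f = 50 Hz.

Step 1 — Angular frequency: ω = 2π·50 = 314.2 rad/s.
Step 2 — Transfer function: H(jω) = jωL/(R + jωL).
Step 3 — Numerator jωL = j·1.024; denominator R + jωL = 4280 + j1.024.
Step 4 — H = 5.726e-08 + j0.0002393.
Step 5 — Magnitude: |H| = 0.0002393 (-72.4 dB); phase: φ = 90.0°.

|H| = 0.0002393 (-72.4 dB), φ = 90.0°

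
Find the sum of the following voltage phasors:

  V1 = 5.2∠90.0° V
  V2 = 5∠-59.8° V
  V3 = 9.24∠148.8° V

Step 1 — Convert each phasor to rectangular form:
  V1 = 5.2·(cos(90.0°) + j·sin(90.0°)) = 0 + j5.2 V
  V2 = 5·(cos(-59.8°) + j·sin(-59.8°)) = 2.515 - j4.321 V
  V3 = 9.24·(cos(148.8°) + j·sin(148.8°)) = -7.904 + j4.787 V
Step 2 — Sum components: V_total = -5.388 + j5.665 V.
Step 3 — Convert to polar: |V_total| = 7.819 V, ∠V_total = 133.6°.

V_total = 7.819∠133.6° V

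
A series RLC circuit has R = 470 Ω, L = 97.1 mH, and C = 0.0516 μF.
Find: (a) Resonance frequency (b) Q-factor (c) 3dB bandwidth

Step 1 — Resonance: ω₀ = 1/√(LC) = 1/√(0.0971·5.16e-08) = 1.413e+04 rad/s.
Step 2 — f₀ = ω₀/(2π) = 2248 Hz.
Step 3 — Series Q: Q = ω₀L/R = 1.413e+04·0.0971/470 = 2.919.
Step 4 — Bandwidth: Δω = ω₀/Q = 4840 rad/s; BW = Δω/(2π) = 770.4 Hz.

(a) f₀ = 2248 Hz  (b) Q = 2.919  (c) BW = 770.4 Hz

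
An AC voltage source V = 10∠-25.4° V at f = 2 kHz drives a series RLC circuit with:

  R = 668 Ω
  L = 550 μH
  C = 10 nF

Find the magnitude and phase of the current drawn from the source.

Step 1 — Angular frequency: ω = 2π·f = 2π·2000 = 1.257e+04 rad/s.
Step 2 — Component impedances:
  R: Z = R = 668 Ω
  L: Z = jωL = j·1.257e+04·0.00055 = 0 + j6.912 Ω
  C: Z = 1/(jωC) = -j/(ω·C) = 0 - j7958 Ω
Step 3 — Series combination: Z_total = R + L + C = 668 - j7951 Ω = 7979∠-85.2° Ω.
Step 4 — Source phasor: V = 10∠-25.4° V = 9.033 - j4.289 V.
Step 5 — Ohm's law: I = V / Z_total = (9.033 - j4.289) / (668 - j7951) = 0.0006305 + j0.001083 A.
Step 6 — Convert to polar: |I| = 0.001253 A, ∠I = 59.8°.

I = 0.001253∠59.8° A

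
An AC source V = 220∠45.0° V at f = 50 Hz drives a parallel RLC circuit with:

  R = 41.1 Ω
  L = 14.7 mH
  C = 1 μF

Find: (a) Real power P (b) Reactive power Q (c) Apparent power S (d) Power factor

Step 1 — Angular frequency: ω = 2π·f = 2π·50 = 314.2 rad/s.
Step 2 — Component impedances:
  R: Z = R = 41.1 Ω
  L: Z = jωL = j·314.2·0.0147 = 0 + j4.618 Ω
  C: Z = 1/(jωC) = -j/(ω·C) = 0 - j3183 Ω
Step 3 — Parallel combination: 1/Z_total = 1/R + 1/L + 1/C; Z_total = 0.5139 + j4.567 Ω = 4.596∠83.6° Ω.
Step 4 — Source phasor: V = 220∠45.0° V = 155.6 + j155.6 V.
Step 5 — Current: I = V / Z = 37.42 - j29.85 A = 47.87∠-38.6° A.
Step 6 — Complex power: S = V·I* = 1178 + j1.047e+04 VA.
Step 7 — Real power: P = Re(S) = 1178 W.
Step 8 — Reactive power: Q = Im(S) = 1.047e+04 VAR.
Step 9 — Apparent power: |S| = 1.053e+04 VA.
Step 10 — Power factor: PF = P/|S| = 0.1118 (lagging).

(a) P = 1178 W  (b) Q = 1.047e+04 VAR  (c) S = 1.053e+04 VA  (d) PF = 0.1118 (lagging)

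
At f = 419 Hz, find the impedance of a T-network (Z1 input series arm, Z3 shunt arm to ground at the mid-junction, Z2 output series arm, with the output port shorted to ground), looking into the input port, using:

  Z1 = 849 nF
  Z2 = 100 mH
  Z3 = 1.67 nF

Step 1 — Angular frequency: ω = 2π·f = 2π·419 = 2633 rad/s.
Step 2 — Component impedances:
  Z1: Z = 1/(jωC) = -j/(ω·C) = 0 - j447.4 Ω
  Z2: Z = jωL = j·2633·0.1 = 0 + j263.3 Ω
  Z3: Z = 1/(jωC) = -j/(ω·C) = 0 - j2.275e+05 Ω
Step 3 — With the output port shorted to ground, the output series arm Z2 runs from the junction to ground; the shunt arm Z3 also runs from the junction to ground. They appear in parallel: Z3 || Z2 = 0 + j263.6 Ω.
Step 4 — Series with input arm Z1: Z_in = Z1 + (Z3 || Z2) = 0 - j183.8 Ω = 183.8∠-90.0° Ω.

Z = 0 - j183.8 Ω = 183.8∠-90.0° Ω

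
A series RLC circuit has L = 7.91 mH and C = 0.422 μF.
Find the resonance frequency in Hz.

Step 1 — Resonance condition Im(Z)=0 gives ω₀ = 1/√(LC).
Step 2 — ω₀ = 1/√(0.00791·4.22e-07) = 1.731e+04 rad/s.
Step 3 — f₀ = ω₀/(2π) = 2755 Hz.

f₀ = 2755 Hz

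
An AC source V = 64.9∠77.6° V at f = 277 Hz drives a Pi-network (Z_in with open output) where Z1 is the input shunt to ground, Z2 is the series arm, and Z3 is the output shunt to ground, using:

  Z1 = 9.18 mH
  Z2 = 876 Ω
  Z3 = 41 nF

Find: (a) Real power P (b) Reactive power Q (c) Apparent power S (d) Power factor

Step 1 — Angular frequency: ω = 2π·f = 2π·277 = 1740 rad/s.
Step 2 — Component impedances:
  Z1: Z = jωL = j·1740·0.00918 = 0 + j15.98 Ω
  Z2: Z = R = 876 Ω
  Z3: Z = 1/(jωC) = -j/(ω·C) = 0 - j1.401e+04 Ω
Step 3 — With open output, the series arm Z2 and the output shunt Z3 appear in series to ground: Z2 + Z3 = 876 - j1.401e+04 Ω.
Step 4 — Parallel with input shunt Z1: Z_in = Z1 || (Z2 + Z3) = 0.001137 + j16 Ω = 16∠90.0° Ω.
Step 5 — Source phasor: V = 64.9∠77.6° V = 13.94 + j63.39 V.
Step 6 — Current: I = V / Z = 3.963 - j0.871 A = 4.057∠-12.4° A.
Step 7 — Complex power: S = V·I* = 0.01871 + j263.3 VA.
Step 8 — Real power: P = Re(S) = 0.01871 W.
Step 9 — Reactive power: Q = Im(S) = 263.3 VAR.
Step 10 — Apparent power: |S| = 263.3 VA.
Step 11 — Power factor: PF = P/|S| = 7.107e-05 (lagging).

(a) P = 0.01871 W  (b) Q = 263.3 VAR  (c) S = 263.3 VA  (d) PF = 7.107e-05 (lagging)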